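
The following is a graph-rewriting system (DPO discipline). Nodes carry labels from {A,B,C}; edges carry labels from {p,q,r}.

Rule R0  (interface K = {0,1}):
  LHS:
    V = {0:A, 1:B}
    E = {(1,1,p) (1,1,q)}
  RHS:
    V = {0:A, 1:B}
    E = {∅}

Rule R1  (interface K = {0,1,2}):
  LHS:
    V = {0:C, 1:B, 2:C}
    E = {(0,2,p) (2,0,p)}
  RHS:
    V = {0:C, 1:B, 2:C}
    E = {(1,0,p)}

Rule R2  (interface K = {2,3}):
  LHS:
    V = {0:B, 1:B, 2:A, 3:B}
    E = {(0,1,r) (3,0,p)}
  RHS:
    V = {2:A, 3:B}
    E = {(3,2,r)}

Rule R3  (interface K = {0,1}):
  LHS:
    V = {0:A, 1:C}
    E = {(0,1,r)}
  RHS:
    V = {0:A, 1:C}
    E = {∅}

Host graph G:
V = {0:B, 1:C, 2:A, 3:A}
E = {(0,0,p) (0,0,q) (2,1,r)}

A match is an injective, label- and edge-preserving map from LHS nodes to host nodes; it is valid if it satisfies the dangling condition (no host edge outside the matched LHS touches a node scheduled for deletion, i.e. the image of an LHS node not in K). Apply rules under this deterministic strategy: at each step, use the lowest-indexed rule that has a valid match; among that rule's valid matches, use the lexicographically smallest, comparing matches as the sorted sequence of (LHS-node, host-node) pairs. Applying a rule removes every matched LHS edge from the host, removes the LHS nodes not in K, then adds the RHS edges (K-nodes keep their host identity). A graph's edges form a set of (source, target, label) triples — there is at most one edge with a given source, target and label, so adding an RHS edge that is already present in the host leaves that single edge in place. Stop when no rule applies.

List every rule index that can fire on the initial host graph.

R0: 2 valid matches — {0↦2, 1↦0}, {0↦3, 1↦0}
R1: no valid match — LHS pattern not found
R2: no valid match — LHS pattern not found
R3: 1 valid match — {0↦2, 1↦1}

Answer: [R0,R3]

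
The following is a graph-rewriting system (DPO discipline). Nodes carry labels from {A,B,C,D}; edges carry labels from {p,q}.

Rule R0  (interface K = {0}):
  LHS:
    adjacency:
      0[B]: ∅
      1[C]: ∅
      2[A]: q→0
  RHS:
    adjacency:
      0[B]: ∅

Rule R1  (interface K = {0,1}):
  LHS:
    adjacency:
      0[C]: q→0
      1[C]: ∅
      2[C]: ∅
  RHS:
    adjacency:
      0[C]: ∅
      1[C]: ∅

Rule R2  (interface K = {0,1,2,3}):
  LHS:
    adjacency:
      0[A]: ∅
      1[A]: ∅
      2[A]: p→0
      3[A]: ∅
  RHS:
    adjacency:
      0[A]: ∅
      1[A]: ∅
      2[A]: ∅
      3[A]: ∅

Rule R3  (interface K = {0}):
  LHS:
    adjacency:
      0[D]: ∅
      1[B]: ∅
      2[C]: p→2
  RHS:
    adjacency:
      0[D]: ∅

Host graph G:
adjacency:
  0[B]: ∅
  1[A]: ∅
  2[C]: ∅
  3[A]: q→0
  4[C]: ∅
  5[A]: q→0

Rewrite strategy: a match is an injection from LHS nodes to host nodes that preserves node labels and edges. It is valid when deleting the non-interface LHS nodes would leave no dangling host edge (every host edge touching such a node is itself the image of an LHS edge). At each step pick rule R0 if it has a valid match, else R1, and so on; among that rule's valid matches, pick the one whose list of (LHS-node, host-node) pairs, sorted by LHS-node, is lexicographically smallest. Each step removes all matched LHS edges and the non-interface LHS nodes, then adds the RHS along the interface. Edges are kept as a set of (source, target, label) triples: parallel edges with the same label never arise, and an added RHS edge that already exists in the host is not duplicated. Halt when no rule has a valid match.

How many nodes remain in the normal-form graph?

Answer: 2

Derivation:
initial: |V|=6 |E|=2  E = 3-q->0 5-q->0
step 1: apply R0 at {0↦0, 1↦2, 2↦3}  → |V|=4 |E|=1  E = 5-q->0
step 2: apply R0 at {0↦0, 1↦4, 2↦5}  → |V|=2 |E|=0  E = ∅
halt: no rule applies after step 2
NF nodes: {0:B, 1:A}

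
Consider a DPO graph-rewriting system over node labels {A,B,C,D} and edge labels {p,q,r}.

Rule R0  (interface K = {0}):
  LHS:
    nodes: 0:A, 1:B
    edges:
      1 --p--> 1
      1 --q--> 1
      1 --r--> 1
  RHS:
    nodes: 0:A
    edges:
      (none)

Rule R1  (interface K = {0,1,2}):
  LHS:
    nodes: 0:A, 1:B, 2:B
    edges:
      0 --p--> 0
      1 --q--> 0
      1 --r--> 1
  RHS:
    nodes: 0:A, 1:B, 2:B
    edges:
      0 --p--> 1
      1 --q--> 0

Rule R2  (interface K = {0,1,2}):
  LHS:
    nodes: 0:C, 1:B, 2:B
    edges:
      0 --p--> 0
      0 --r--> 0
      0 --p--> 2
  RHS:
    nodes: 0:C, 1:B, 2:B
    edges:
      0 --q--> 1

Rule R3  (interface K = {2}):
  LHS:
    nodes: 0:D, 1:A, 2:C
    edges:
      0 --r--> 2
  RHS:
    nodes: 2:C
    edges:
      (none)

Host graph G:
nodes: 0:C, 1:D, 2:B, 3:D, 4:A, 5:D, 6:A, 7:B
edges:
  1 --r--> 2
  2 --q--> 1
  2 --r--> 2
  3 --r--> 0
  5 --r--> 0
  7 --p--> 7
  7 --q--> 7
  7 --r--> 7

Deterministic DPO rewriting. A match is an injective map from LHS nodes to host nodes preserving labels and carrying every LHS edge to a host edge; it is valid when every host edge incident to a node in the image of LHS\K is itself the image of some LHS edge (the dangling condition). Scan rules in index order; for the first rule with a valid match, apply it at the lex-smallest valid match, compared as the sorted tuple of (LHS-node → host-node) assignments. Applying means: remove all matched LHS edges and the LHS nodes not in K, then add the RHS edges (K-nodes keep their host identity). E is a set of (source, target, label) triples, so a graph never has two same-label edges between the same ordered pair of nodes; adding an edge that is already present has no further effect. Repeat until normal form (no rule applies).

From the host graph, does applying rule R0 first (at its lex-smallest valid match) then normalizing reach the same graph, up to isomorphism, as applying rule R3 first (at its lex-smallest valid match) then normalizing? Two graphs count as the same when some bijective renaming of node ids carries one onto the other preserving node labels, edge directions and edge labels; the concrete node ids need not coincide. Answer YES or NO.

Answer: YES

Derivation:
branch R0-first: apply at {0↦4, 1↦7} → |E|=5, then 2 more step(s) → NF |V|=3 |E|=3 V={0:C, 1:D, 2:B} E=1-r->2 2-q->1 2-r->2
branch R3-first: apply at {0↦3, 1↦4, 2↦0} → |E|=7, then 2 more step(s) → NF |V|=3 |E|=3 V={0:C, 1:D, 2:B} E=1-r->2 2-q->1 2-r->2
graphs isomorphic (equal up to label-preserving node renaming)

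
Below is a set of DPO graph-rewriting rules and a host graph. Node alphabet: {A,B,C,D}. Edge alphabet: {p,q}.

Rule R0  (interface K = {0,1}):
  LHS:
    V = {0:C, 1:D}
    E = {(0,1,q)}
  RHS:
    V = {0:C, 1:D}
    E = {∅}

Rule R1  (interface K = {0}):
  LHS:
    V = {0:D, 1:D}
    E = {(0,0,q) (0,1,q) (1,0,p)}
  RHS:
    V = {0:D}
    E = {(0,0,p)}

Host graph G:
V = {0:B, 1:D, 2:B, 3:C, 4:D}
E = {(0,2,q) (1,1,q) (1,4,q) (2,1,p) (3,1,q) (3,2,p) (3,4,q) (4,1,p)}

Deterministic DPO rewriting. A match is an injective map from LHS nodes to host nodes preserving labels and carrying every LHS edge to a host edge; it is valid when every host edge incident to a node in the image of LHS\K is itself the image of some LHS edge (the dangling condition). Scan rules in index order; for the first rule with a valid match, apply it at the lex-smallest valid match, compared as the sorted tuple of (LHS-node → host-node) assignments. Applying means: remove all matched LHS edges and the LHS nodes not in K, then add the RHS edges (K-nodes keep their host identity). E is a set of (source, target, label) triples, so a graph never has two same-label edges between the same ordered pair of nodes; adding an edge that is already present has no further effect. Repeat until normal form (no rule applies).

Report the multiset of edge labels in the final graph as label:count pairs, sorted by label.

Answer: p:3 q:1

Derivation:
start.  V:5 E:8  edges: 0-q->2 1-q->1 1-q->4 2-p->1 3-q->1 3-p->2 3-q->4 4-p->1
1. fire R0 via {0↦3, 1↦1}  →  V:5 E:7  edges: 0-q->2 1-q->1 1-q->4 2-p->1 3-p->2 3-q->4 4-p->1
2. fire R0 via {0↦3, 1↦4}  →  V:5 E:6  edges: 0-q->2 1-q->1 1-q->4 2-p->1 3-p->2 4-p->1
3. fire R1 via {0↦1, 1↦4}  →  V:4 E:4  edges: 0-q->2 1-p->1 2-p->1 3-p->2
normal form: no rule applies after step 3
NF edges: [(0, 2, 'q'), (1, 1, 'p'), (2, 1, 'p'), (3, 2, 'p')]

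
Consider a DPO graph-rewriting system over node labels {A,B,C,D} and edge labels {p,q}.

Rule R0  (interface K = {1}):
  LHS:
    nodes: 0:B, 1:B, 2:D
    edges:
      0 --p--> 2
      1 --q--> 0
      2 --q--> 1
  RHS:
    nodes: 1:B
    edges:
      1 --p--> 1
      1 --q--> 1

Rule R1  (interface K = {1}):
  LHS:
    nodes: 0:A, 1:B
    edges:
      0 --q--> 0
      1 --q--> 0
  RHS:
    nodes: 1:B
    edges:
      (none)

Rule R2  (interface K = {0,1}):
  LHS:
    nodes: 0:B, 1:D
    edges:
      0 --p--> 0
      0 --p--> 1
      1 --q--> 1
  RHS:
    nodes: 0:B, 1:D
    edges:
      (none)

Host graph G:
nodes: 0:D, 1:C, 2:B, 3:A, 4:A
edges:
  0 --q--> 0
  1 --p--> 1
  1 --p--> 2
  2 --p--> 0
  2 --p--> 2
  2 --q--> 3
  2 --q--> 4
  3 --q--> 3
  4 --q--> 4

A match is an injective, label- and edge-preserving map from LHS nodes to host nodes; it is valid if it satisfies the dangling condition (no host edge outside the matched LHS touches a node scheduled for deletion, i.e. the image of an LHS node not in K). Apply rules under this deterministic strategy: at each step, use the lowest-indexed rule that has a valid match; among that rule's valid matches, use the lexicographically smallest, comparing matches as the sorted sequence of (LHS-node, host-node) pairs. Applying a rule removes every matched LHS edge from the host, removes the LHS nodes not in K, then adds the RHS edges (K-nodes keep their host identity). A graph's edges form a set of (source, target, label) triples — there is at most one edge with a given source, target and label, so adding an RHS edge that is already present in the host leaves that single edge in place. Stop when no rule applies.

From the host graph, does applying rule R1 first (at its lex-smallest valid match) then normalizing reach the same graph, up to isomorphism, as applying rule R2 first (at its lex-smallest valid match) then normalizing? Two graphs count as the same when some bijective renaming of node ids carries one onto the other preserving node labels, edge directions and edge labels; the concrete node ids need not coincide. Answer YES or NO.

Answer: YES

Derivation:
branch R1-first: apply at {0↦3, 1↦2} → |E|=7, then 2 more step(s) → NF |V|=3 |E|=2 V={0:D, 1:C, 2:B} E=1-p->1 1-p->2
branch R2-first: apply at {0↦2, 1↦0} → |E|=6, then 2 more step(s) → NF |V|=3 |E|=2 V={0:D, 1:C, 2:B} E=1-p->1 1-p->2
graphs isomorphic (equal up to label-preserving node renaming)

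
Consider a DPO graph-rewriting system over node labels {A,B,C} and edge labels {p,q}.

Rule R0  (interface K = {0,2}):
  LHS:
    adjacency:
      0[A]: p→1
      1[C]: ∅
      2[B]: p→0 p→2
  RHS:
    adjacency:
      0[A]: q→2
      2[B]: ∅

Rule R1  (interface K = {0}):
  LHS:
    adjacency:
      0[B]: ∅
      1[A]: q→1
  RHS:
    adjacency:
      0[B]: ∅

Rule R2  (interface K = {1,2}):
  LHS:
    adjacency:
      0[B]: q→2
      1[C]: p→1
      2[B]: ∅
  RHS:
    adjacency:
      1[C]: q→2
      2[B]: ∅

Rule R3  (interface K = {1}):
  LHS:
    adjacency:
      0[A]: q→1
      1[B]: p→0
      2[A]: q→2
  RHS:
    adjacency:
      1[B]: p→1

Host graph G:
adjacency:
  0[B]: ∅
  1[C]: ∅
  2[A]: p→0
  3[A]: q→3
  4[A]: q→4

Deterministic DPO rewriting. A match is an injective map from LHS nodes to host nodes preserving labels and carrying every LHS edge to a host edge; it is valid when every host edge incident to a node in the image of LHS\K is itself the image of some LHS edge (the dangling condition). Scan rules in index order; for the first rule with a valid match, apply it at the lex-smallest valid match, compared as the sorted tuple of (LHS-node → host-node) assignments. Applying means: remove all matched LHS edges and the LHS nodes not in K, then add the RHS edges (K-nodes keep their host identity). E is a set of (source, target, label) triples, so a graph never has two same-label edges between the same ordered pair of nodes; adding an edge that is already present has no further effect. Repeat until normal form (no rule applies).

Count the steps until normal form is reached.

Answer: 2

Rewrite trace:
[0] host  ⇒  5 nodes, 3 edges  {2-p->0 3-q->3 4-q->4}
[1] R1 @ {0↦0, 1↦3}  ⇒  4 nodes, 2 edges  {2-p->0 4-q->4}
[2] R1 @ {0↦0, 1↦4}  ⇒  3 nodes, 1 edges  {2-p->0}
halt: no rule applies after step 2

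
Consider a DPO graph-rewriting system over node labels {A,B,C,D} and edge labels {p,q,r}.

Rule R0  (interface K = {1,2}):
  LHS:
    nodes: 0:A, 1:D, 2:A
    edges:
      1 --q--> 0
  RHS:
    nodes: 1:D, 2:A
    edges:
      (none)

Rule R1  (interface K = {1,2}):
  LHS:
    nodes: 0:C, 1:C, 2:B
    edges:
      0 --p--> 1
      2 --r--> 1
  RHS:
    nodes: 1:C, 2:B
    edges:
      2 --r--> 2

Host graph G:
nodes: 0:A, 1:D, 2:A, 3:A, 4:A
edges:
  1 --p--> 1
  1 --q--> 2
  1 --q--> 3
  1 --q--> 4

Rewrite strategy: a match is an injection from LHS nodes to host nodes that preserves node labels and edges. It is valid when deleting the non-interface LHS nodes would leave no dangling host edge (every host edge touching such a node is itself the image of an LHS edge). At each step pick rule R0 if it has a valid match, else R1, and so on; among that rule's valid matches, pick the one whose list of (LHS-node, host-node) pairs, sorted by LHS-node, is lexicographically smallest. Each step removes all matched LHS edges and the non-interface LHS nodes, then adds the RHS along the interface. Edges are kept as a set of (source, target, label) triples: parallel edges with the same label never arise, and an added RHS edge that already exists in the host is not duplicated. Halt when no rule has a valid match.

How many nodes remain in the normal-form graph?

initial: |V|=5 |E|=4  E = 1-p->1 1-q->2 1-q->3 1-q->4
step 1: apply R0 at {0↦2, 1↦1, 2↦0}  → |V|=4 |E|=3  E = 1-p->1 1-q->3 1-q->4
step 2: apply R0 at {0↦3, 1↦1, 2↦0}  → |V|=3 |E|=2  E = 1-p->1 1-q->4
step 3: apply R0 at {0↦4, 1↦1, 2↦0}  → |V|=2 |E|=1  E = 1-p->1
final graph: no rule applies after step 3
NF nodes: {0:A, 1:D}

Answer: 2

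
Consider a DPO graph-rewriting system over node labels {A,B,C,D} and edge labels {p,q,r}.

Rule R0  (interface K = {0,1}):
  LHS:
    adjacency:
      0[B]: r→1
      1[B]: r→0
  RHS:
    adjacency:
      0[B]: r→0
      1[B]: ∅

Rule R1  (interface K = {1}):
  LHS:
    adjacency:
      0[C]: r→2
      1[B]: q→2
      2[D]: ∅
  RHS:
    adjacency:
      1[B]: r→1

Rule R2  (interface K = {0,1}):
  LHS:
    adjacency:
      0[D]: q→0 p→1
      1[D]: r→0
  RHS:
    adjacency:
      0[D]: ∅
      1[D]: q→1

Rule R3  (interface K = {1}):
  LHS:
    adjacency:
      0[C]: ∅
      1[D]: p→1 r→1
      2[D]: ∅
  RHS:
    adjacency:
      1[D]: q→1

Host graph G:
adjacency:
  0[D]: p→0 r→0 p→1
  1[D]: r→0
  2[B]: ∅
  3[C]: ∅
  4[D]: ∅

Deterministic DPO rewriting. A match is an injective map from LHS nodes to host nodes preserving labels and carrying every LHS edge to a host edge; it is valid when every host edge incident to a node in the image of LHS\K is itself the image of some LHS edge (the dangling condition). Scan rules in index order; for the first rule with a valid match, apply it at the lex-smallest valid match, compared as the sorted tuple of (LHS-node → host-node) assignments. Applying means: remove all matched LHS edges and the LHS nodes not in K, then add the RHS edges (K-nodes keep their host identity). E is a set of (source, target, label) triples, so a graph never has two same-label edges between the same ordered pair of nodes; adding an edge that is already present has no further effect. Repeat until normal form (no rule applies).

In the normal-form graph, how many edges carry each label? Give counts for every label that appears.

initial: |V|=5 |E|=4  E = 0-p->0 0-r->0 0-p->1 1-r->0
step 1: apply R3 at {0↦3, 1↦0, 2↦4}  → |V|=3 |E|=3  E = 0-q->0 0-p->1 1-r->0
step 2: apply R2 at {0↦0, 1↦1}  → |V|=3 |E|=1  E = 1-q->1
normal form: no rule applies after step 2
NF edges: [(1, 1, 'q')]

Answer: q:1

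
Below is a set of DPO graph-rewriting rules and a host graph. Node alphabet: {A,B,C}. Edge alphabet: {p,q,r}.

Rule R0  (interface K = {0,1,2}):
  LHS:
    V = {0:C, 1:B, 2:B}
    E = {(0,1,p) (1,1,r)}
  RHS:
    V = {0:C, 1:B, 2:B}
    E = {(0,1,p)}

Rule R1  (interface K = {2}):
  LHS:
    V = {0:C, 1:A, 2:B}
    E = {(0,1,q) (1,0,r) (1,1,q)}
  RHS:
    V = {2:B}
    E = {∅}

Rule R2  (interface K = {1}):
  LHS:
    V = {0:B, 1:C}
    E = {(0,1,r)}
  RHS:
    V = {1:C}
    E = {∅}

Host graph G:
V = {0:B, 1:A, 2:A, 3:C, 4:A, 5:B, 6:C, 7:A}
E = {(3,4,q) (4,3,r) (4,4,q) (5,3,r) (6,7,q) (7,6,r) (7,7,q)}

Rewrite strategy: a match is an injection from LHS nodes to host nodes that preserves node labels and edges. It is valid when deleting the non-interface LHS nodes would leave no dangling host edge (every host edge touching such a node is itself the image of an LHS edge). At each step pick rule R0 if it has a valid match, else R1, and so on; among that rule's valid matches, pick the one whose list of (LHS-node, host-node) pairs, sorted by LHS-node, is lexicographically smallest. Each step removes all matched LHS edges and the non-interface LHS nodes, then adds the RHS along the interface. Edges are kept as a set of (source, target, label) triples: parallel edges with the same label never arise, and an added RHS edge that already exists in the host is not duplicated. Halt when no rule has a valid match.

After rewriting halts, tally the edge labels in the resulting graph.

Answer: (no edges)

Derivation:
[0] host  ⇒  8 nodes, 7 edges  {3-q->4 4-r->3 4-q->4 5-r->3 6-q->7 7-r->6 7-q->7}
[1] R1 @ {0↦6, 1↦7, 2↦0}  ⇒  6 nodes, 4 edges  {3-q->4 4-r->3 4-q->4 5-r->3}
[2] R2 @ {0↦5, 1↦3}  ⇒  5 nodes, 3 edges  {3-q->4 4-r->3 4-q->4}
[3] R1 @ {0↦3, 1↦4, 2↦0}  ⇒  3 nodes, 0 edges  {∅}
normal form: no rule applies after step 3
NF edges: []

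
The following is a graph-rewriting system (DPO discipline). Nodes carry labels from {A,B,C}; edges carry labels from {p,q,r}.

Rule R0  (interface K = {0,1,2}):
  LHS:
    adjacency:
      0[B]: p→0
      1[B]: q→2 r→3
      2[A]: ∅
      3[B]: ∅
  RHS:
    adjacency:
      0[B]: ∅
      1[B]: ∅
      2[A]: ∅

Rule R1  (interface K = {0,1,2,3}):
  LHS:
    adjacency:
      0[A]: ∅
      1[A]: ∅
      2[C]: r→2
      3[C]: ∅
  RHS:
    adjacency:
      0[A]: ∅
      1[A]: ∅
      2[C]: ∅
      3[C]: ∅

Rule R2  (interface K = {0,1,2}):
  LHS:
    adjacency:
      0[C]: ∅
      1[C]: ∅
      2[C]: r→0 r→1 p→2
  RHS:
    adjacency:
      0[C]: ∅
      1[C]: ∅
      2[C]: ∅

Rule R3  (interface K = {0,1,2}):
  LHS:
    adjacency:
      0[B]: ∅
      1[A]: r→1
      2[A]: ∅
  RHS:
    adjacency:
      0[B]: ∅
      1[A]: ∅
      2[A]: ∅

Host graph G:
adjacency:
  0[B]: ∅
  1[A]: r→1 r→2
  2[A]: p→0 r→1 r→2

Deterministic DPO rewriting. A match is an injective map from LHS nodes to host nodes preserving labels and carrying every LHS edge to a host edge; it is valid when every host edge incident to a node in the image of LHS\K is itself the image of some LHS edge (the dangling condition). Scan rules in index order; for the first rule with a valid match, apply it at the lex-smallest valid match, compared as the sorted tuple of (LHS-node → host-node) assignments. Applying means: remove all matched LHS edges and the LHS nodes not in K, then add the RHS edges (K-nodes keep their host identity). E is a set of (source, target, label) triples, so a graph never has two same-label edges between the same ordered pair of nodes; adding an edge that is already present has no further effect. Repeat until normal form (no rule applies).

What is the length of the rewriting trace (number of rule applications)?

Answer: 2

Derivation:
[0] host  ⇒  3 nodes, 5 edges  {1-r->1 1-r->2 2-p->0 2-r->1 2-r->2}
[1] R3 @ {0↦0, 1↦1, 2↦2}  ⇒  3 nodes, 4 edges  {1-r->2 2-p->0 2-r->1 2-r->2}
[2] R3 @ {0↦0, 1↦2, 2↦1}  ⇒  3 nodes, 3 edges  {1-r->2 2-p->0 2-r->1}
normal form: no rule applies after step 2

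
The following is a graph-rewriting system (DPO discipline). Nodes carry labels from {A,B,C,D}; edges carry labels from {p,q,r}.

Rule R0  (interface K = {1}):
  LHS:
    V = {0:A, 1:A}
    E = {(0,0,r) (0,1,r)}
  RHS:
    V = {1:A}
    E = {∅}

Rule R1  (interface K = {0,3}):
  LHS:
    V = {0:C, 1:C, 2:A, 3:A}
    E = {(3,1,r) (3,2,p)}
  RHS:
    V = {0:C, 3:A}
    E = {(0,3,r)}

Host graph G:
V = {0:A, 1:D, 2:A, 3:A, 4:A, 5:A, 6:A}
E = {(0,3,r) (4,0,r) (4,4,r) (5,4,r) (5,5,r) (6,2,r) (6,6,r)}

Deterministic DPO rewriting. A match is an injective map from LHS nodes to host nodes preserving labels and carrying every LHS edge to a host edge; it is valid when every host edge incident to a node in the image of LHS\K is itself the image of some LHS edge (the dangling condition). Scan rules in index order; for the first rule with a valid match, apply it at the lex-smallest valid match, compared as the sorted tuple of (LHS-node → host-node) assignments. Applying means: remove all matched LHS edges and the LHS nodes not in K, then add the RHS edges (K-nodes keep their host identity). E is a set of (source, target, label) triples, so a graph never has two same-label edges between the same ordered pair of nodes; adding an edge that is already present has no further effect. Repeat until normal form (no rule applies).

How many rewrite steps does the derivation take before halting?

[0] host  ⇒  7 nodes, 7 edges  {0-r->3 4-r->0 4-r->4 5-r->4 5-r->5 6-r->2 6-r->6}
[1] R0 @ {0↦5, 1↦4}  ⇒  6 nodes, 5 edges  {0-r->3 4-r->0 4-r->4 6-r->2 6-r->6}
[2] R0 @ {0↦4, 1↦0}  ⇒  5 nodes, 3 edges  {0-r->3 6-r->2 6-r->6}
[3] R0 @ {0↦6, 1↦2}  ⇒  4 nodes, 1 edges  {0-r->3}
normal form: no rule applies after step 3

Answer: 3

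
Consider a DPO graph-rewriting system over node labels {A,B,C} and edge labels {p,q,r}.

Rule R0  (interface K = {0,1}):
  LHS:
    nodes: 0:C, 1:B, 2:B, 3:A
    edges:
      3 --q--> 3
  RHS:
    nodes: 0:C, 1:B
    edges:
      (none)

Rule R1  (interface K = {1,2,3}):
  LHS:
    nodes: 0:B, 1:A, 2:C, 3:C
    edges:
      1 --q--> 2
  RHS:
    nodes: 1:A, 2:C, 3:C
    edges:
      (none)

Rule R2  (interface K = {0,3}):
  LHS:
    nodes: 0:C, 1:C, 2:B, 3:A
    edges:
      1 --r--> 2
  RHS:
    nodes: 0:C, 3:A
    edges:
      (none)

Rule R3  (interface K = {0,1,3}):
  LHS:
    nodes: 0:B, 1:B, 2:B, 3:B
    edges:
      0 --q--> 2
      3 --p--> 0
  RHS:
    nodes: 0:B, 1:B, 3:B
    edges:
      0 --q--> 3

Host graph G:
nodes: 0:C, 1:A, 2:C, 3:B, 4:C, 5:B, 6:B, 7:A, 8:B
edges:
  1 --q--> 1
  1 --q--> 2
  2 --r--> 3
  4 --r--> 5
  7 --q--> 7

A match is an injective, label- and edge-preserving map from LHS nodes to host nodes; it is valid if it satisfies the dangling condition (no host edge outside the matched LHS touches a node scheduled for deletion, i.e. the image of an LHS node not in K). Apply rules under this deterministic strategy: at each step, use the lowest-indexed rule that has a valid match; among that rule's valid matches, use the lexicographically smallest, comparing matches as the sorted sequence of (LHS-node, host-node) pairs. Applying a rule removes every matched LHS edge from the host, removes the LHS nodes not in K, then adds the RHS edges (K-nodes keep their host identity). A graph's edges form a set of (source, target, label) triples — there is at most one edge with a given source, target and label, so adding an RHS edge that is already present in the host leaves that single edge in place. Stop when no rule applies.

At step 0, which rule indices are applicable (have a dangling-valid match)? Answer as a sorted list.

R0: 18 valid matches — {0↦0, 1↦3, 2↦6, 3↦7}, {0↦0, 1↦3, 2↦8, 3↦7}, {0↦0, 1↦5, 2↦6, 3↦7} (+15 more)
R1: 4 valid matches — {0↦6, 1↦1, 2↦2, 3↦0}, {0↦6, 1↦1, 2↦2, 3↦4}, {0↦8, 1↦1, 2↦2, 3↦0} (+1 more)
R2: 4 valid matches — {0↦0, 1↦4, 2↦5, 3↦1}, {0↦0, 1↦4, 2↦5, 3↦7}, {0↦2, 1↦4, 2↦5, 3↦1} (+1 more)
R3: no valid match — LHS pattern not found

Answer: [R0,R1,R2]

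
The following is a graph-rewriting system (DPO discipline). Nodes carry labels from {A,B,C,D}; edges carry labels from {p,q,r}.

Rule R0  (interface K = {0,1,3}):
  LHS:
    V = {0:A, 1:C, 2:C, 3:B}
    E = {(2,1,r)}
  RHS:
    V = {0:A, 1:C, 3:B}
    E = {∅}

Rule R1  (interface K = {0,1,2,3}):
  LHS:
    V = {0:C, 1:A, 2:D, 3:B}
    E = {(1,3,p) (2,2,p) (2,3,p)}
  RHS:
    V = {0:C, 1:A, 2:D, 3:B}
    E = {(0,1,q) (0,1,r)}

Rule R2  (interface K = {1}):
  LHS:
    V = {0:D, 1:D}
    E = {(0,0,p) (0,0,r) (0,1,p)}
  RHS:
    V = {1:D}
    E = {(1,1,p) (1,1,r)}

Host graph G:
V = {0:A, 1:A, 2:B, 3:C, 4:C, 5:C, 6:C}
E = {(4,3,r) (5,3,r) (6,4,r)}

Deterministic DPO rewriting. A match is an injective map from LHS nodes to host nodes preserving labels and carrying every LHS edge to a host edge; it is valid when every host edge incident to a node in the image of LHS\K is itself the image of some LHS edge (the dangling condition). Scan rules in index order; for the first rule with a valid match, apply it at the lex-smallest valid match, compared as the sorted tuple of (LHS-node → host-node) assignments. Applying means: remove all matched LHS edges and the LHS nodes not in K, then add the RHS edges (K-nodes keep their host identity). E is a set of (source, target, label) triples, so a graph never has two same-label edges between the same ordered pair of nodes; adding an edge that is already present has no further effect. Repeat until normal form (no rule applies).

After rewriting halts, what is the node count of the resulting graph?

[0] host  ⇒  7 nodes, 3 edges  {4-r->3 5-r->3 6-r->4}
[1] R0 @ {0↦0, 1↦3, 2↦5, 3↦2}  ⇒  6 nodes, 2 edges  {4-r->3 6-r->4}
[2] R0 @ {0↦0, 1↦4, 2↦6, 3↦2}  ⇒  5 nodes, 1 edges  {4-r->3}
[3] R0 @ {0↦0, 1↦3, 2↦4, 3↦2}  ⇒  4 nodes, 0 edges  {∅}
halt: no rule applies after step 3
NF nodes: {0:A, 1:A, 2:B, 3:C}

Answer: 4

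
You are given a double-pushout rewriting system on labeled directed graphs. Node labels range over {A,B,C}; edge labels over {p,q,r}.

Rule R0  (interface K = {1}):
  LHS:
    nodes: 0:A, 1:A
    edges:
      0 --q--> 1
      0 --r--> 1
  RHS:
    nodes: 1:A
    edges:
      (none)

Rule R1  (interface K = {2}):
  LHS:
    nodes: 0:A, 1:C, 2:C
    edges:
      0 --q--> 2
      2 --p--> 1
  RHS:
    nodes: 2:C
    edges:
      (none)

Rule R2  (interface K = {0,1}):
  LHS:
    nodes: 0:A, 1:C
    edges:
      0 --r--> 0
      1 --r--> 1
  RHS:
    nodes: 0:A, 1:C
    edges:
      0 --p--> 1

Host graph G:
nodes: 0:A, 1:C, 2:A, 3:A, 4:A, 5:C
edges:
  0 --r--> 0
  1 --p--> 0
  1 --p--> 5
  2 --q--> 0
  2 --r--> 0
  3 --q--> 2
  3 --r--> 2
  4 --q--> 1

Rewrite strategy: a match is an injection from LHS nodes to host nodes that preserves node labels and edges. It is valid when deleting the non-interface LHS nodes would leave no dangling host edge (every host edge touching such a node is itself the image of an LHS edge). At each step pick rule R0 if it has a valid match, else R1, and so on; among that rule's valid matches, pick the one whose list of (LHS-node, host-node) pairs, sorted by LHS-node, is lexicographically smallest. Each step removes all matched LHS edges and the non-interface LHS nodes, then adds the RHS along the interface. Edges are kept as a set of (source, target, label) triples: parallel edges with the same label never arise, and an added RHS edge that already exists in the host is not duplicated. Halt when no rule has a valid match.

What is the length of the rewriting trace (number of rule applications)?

Answer: 3

Derivation:
initial: |V|=6 |E|=8  E = 0-r->0 1-p->0 1-p->5 2-q->0 2-r->0 3-q->2 3-r->2 4-q->1
step 1: apply R0 at {0↦3, 1↦2}  → |V|=5 |E|=6  E = 0-r->0 1-p->0 1-p->5 2-q->0 2-r->0 4-q->1
step 2: apply R0 at {0↦2, 1↦0}  → |V|=4 |E|=4  E = 0-r->0 1-p->0 1-p->5 4-q->1
step 3: apply R1 at {0↦4, 1↦5, 2↦1}  → |V|=2 |E|=2  E = 0-r->0 1-p->0
final graph: no rule applies after step 3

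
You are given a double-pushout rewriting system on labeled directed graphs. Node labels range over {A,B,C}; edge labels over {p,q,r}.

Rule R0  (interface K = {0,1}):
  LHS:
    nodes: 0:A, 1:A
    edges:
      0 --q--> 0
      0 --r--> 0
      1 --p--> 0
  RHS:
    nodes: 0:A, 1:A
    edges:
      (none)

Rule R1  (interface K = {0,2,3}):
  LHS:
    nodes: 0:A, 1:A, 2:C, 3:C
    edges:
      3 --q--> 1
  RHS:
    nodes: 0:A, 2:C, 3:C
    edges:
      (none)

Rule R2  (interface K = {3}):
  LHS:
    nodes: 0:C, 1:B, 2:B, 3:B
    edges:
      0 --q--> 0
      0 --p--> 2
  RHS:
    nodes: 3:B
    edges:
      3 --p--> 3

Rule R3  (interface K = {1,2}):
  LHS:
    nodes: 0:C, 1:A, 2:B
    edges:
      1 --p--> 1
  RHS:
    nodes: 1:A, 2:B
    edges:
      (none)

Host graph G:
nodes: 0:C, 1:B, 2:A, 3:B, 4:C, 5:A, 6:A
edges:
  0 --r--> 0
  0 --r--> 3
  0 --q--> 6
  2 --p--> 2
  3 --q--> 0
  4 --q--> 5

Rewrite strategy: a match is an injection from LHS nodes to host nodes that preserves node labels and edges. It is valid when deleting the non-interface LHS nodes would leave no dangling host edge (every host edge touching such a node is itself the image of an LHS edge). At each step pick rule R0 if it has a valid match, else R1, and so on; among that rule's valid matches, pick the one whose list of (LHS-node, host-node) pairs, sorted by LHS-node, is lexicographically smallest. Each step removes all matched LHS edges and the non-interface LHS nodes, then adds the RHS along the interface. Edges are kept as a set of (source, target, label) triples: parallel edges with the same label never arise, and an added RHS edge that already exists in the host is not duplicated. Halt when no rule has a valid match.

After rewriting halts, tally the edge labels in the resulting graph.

[0] host  ⇒  7 nodes, 6 edges  {0-r->0 0-r->3 0-q->6 2-p->2 3-q->0 4-q->5}
[1] R1 @ {0↦2, 1↦5, 2↦0, 3↦4}  ⇒  6 nodes, 5 edges  {0-r->0 0-r->3 0-q->6 2-p->2 3-q->0}
[2] R1 @ {0↦2, 1↦6, 2↦4, 3↦0}  ⇒  5 nodes, 4 edges  {0-r->0 0-r->3 2-p->2 3-q->0}
[3] R3 @ {0↦4, 1↦2, 2↦1}  ⇒  4 nodes, 3 edges  {0-r->0 0-r->3 3-q->0}
halt: no rule applies after step 3
NF edges: [(0, 0, 'r'), (0, 3, 'r'), (3, 0, 'q')]

Answer: q:1 r:2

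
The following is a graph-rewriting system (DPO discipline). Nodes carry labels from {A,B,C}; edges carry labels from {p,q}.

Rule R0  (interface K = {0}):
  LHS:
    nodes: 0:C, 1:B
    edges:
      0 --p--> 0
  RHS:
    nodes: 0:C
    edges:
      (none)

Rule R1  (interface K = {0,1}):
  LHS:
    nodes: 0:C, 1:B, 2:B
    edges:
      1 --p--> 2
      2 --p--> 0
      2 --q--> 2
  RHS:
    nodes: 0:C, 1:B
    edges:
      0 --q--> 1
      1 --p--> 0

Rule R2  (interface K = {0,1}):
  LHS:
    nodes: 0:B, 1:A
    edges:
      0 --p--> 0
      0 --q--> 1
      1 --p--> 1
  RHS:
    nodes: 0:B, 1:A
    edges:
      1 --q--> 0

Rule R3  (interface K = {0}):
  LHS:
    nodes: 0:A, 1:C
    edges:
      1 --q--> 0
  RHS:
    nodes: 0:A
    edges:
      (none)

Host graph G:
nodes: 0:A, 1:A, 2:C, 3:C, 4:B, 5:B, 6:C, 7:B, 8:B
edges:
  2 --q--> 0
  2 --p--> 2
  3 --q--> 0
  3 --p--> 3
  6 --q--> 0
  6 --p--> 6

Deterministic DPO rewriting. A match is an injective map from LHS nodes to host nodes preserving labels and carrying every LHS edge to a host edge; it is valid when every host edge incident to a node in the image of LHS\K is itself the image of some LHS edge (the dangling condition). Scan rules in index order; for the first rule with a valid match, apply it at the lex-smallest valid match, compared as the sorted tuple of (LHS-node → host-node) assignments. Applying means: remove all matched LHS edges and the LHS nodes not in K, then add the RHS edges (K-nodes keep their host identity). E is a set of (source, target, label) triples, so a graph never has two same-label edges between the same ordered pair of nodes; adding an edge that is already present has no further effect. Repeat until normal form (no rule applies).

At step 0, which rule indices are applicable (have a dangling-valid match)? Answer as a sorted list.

Answer: [R0]

Rewrite trace:
R0: 12 valid matches — {0↦2, 1↦4}, {0↦2, 1↦5}, {0↦2, 1↦7} (+9 more)
R1: no valid match — LHS pattern not found
R2: no valid match — LHS pattern not found
R3: no valid match — 3 raw matches, all fail dangling condition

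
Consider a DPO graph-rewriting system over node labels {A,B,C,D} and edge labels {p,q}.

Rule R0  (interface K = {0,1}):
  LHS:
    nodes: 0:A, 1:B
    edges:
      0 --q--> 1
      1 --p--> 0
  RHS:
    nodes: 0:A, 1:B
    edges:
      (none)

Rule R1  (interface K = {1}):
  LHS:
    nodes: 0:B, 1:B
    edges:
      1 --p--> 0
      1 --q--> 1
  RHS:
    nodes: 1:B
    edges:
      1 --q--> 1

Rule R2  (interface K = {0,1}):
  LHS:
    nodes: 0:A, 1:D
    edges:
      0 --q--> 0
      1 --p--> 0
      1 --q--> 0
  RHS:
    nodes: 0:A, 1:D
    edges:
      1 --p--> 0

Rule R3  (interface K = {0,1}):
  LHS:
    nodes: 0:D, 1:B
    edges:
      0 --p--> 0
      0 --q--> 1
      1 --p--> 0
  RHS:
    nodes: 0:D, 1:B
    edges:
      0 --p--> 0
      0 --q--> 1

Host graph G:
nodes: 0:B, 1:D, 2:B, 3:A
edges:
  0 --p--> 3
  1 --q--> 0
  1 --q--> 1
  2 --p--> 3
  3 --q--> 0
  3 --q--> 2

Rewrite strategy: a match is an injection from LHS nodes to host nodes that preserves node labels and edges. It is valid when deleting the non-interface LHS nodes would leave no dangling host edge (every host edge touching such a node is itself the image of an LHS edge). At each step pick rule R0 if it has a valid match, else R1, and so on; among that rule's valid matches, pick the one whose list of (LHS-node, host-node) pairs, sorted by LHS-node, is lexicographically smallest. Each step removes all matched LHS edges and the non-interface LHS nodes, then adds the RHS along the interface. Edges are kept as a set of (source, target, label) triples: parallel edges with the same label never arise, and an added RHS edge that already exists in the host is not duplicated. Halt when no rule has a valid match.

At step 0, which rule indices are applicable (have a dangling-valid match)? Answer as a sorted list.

Answer: [R0]

Derivation:
R0: 2 valid matches — {0↦3, 1↦0}, {0↦3, 1↦2}
R1: no valid match — LHS pattern not found
R2: no valid match — LHS pattern not found
R3: no valid match — LHS pattern not found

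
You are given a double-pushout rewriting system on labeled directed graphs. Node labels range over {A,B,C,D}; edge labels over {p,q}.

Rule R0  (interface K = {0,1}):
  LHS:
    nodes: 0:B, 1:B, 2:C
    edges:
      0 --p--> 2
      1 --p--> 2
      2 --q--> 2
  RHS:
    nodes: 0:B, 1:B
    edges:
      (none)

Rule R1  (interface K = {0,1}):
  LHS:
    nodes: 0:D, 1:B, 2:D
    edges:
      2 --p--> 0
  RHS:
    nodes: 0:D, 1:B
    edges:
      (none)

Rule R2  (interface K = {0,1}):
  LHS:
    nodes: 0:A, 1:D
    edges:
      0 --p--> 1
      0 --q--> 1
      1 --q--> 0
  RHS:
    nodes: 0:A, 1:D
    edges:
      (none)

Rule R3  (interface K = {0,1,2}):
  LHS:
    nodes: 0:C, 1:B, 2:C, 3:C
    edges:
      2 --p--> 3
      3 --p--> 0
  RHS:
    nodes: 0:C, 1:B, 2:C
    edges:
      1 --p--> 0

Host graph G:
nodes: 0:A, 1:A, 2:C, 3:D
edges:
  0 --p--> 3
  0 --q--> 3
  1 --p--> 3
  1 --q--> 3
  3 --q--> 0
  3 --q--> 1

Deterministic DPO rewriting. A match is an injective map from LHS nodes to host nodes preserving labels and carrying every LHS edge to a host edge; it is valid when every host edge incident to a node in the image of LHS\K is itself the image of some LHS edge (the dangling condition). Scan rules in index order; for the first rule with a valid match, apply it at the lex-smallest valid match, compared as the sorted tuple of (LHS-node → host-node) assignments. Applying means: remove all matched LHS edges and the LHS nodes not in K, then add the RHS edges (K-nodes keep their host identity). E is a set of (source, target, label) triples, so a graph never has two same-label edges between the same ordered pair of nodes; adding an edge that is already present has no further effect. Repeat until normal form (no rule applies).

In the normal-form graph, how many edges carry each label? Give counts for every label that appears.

Answer: (no edges)

Steps:
start.  V:4 E:6  edges: 0-p->3 0-q->3 1-p->3 1-q->3 3-q->0 3-q->1
1. fire R2 via {0↦0, 1↦3}  →  V:4 E:3  edges: 1-p->3 1-q->3 3-q->1
2. fire R2 via {0↦1, 1↦3}  →  V:4 E:0  edges: ∅
normal form: no rule applies after step 2
NF edges: []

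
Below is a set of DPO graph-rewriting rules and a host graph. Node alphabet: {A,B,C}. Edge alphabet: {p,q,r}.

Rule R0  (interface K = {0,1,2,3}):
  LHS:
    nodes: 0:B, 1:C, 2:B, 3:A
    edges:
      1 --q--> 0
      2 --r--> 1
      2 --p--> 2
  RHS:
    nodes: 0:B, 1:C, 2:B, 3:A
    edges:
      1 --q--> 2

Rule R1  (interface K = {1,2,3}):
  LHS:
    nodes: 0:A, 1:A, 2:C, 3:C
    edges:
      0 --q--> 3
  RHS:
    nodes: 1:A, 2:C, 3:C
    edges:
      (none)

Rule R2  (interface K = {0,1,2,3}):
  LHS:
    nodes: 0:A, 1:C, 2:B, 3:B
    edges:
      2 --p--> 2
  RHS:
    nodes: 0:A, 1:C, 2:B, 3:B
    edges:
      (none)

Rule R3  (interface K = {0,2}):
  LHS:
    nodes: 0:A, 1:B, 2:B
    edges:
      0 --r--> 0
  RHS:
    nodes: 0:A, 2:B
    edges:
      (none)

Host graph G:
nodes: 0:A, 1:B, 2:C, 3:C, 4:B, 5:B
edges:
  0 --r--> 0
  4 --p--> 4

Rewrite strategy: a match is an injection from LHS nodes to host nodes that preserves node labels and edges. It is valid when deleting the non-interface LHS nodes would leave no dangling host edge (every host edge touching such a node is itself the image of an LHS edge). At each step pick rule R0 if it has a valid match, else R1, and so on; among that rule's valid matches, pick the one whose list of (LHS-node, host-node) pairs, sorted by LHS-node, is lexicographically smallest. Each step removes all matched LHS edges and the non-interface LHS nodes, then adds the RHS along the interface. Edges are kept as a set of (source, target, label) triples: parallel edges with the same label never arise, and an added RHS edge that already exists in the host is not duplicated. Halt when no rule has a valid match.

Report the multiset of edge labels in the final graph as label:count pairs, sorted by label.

Answer: (no edges)

Derivation:
[0] host  ⇒  6 nodes, 2 edges  {0-r->0 4-p->4}
[1] R2 @ {0↦0, 1↦2, 2↦4, 3↦1}  ⇒  6 nodes, 1 edges  {0-r->0}
[2] R3 @ {0↦0, 1↦1, 2↦4}  ⇒  5 nodes, 0 edges  {∅}
normal form: no rule applies after step 2
NF edges: []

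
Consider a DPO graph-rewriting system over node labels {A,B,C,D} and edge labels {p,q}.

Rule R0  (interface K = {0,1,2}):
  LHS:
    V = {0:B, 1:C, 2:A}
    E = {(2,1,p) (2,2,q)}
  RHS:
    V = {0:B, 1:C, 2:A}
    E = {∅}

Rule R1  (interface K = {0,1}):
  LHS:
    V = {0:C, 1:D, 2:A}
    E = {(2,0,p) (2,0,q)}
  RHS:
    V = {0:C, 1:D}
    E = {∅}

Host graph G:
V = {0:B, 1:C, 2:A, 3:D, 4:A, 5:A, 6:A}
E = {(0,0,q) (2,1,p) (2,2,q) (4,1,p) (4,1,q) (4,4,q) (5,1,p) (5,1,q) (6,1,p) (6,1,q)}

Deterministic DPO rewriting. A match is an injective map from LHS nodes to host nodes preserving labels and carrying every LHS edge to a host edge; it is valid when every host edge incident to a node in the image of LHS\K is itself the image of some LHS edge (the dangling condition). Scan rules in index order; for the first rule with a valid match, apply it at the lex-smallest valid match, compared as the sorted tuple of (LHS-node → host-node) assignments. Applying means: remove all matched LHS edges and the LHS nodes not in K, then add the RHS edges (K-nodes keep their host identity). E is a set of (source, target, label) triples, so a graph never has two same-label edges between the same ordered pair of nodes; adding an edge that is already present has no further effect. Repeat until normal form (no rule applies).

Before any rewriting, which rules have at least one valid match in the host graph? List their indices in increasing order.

Answer: [R0,R1]

Derivation:
R0: 2 valid matches — {0↦0, 1↦1, 2↦2}, {0↦0, 1↦1, 2↦4}
R1: 2 valid matches — {0↦1, 1↦3, 2↦5}, {0↦1, 1↦3, 2↦6}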